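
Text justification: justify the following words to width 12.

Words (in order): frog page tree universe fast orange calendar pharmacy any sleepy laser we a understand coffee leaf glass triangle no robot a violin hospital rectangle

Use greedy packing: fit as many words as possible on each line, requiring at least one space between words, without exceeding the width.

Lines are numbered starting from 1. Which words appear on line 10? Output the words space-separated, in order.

Answer: coffee leaf

Derivation:
Line 1: ['frog', 'page'] (min_width=9, slack=3)
Line 2: ['tree'] (min_width=4, slack=8)
Line 3: ['universe'] (min_width=8, slack=4)
Line 4: ['fast', 'orange'] (min_width=11, slack=1)
Line 5: ['calendar'] (min_width=8, slack=4)
Line 6: ['pharmacy', 'any'] (min_width=12, slack=0)
Line 7: ['sleepy', 'laser'] (min_width=12, slack=0)
Line 8: ['we', 'a'] (min_width=4, slack=8)
Line 9: ['understand'] (min_width=10, slack=2)
Line 10: ['coffee', 'leaf'] (min_width=11, slack=1)
Line 11: ['glass'] (min_width=5, slack=7)
Line 12: ['triangle', 'no'] (min_width=11, slack=1)
Line 13: ['robot', 'a'] (min_width=7, slack=5)
Line 14: ['violin'] (min_width=6, slack=6)
Line 15: ['hospital'] (min_width=8, slack=4)
Line 16: ['rectangle'] (min_width=9, slack=3)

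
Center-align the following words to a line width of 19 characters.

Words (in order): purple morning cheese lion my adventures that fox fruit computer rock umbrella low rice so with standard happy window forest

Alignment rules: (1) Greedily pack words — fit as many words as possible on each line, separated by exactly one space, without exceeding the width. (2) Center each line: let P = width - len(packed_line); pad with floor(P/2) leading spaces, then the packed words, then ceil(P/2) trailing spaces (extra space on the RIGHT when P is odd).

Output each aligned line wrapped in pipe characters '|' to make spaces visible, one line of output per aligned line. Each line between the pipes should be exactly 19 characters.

Answer: |  purple morning   |
|  cheese lion my   |
|adventures that fox|
|fruit computer rock|
| umbrella low rice |
| so with standard  |
|happy window forest|

Derivation:
Line 1: ['purple', 'morning'] (min_width=14, slack=5)
Line 2: ['cheese', 'lion', 'my'] (min_width=14, slack=5)
Line 3: ['adventures', 'that', 'fox'] (min_width=19, slack=0)
Line 4: ['fruit', 'computer', 'rock'] (min_width=19, slack=0)
Line 5: ['umbrella', 'low', 'rice'] (min_width=17, slack=2)
Line 6: ['so', 'with', 'standard'] (min_width=16, slack=3)
Line 7: ['happy', 'window', 'forest'] (min_width=19, slack=0)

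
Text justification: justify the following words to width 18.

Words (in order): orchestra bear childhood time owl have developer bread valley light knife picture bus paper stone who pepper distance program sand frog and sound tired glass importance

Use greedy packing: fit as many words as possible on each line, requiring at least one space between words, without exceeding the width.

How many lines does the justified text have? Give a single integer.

Line 1: ['orchestra', 'bear'] (min_width=14, slack=4)
Line 2: ['childhood', 'time', 'owl'] (min_width=18, slack=0)
Line 3: ['have', 'developer'] (min_width=14, slack=4)
Line 4: ['bread', 'valley', 'light'] (min_width=18, slack=0)
Line 5: ['knife', 'picture', 'bus'] (min_width=17, slack=1)
Line 6: ['paper', 'stone', 'who'] (min_width=15, slack=3)
Line 7: ['pepper', 'distance'] (min_width=15, slack=3)
Line 8: ['program', 'sand', 'frog'] (min_width=17, slack=1)
Line 9: ['and', 'sound', 'tired'] (min_width=15, slack=3)
Line 10: ['glass', 'importance'] (min_width=16, slack=2)
Total lines: 10

Answer: 10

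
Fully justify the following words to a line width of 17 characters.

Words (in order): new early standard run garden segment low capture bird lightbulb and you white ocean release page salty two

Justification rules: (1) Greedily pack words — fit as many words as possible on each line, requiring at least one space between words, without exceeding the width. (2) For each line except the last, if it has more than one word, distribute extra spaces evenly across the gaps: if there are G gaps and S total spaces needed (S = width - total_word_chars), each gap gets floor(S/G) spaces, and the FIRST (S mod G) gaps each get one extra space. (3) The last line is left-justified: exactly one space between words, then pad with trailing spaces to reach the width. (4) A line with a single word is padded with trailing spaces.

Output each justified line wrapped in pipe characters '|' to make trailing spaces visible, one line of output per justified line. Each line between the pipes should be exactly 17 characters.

Answer: |new         early|
|standard      run|
|garden    segment|
|low  capture bird|
|lightbulb and you|
|white       ocean|
|release      page|
|salty two        |

Derivation:
Line 1: ['new', 'early'] (min_width=9, slack=8)
Line 2: ['standard', 'run'] (min_width=12, slack=5)
Line 3: ['garden', 'segment'] (min_width=14, slack=3)
Line 4: ['low', 'capture', 'bird'] (min_width=16, slack=1)
Line 5: ['lightbulb', 'and', 'you'] (min_width=17, slack=0)
Line 6: ['white', 'ocean'] (min_width=11, slack=6)
Line 7: ['release', 'page'] (min_width=12, slack=5)
Line 8: ['salty', 'two'] (min_width=9, slack=8)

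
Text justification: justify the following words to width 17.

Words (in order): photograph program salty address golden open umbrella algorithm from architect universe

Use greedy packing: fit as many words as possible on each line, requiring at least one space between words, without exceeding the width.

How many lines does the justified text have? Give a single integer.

Line 1: ['photograph'] (min_width=10, slack=7)
Line 2: ['program', 'salty'] (min_width=13, slack=4)
Line 3: ['address', 'golden'] (min_width=14, slack=3)
Line 4: ['open', 'umbrella'] (min_width=13, slack=4)
Line 5: ['algorithm', 'from'] (min_width=14, slack=3)
Line 6: ['architect'] (min_width=9, slack=8)
Line 7: ['universe'] (min_width=8, slack=9)
Total lines: 7

Answer: 7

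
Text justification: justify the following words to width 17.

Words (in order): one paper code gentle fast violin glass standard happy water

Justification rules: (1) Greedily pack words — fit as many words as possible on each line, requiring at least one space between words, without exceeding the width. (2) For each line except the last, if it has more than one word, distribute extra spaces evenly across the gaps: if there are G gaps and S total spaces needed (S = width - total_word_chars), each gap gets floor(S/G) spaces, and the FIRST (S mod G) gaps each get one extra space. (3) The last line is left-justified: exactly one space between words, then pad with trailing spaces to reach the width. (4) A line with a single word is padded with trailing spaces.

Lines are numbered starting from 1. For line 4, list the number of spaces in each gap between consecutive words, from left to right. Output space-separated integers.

Answer: 4

Derivation:
Line 1: ['one', 'paper', 'code'] (min_width=14, slack=3)
Line 2: ['gentle', 'fast'] (min_width=11, slack=6)
Line 3: ['violin', 'glass'] (min_width=12, slack=5)
Line 4: ['standard', 'happy'] (min_width=14, slack=3)
Line 5: ['water'] (min_width=5, slack=12)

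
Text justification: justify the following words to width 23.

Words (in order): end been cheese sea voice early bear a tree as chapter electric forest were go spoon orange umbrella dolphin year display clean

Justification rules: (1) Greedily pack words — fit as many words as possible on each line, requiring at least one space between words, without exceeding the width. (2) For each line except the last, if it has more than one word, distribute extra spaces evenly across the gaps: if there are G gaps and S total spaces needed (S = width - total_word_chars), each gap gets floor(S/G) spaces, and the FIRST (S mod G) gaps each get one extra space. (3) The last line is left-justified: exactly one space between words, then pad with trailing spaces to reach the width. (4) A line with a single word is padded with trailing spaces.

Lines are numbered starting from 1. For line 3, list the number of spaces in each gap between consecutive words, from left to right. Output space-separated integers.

Answer: 3 3

Derivation:
Line 1: ['end', 'been', 'cheese', 'sea'] (min_width=19, slack=4)
Line 2: ['voice', 'early', 'bear', 'a', 'tree'] (min_width=23, slack=0)
Line 3: ['as', 'chapter', 'electric'] (min_width=19, slack=4)
Line 4: ['forest', 'were', 'go', 'spoon'] (min_width=20, slack=3)
Line 5: ['orange', 'umbrella', 'dolphin'] (min_width=23, slack=0)
Line 6: ['year', 'display', 'clean'] (min_width=18, slack=5)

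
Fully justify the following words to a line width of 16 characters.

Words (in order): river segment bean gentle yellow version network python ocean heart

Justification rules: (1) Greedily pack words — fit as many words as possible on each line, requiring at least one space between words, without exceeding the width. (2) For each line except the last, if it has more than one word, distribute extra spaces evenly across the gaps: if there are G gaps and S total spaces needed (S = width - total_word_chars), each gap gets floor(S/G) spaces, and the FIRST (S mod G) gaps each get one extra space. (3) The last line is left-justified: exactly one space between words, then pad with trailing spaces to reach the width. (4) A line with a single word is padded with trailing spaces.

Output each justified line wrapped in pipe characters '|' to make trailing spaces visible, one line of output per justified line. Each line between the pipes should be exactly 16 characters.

Line 1: ['river', 'segment'] (min_width=13, slack=3)
Line 2: ['bean', 'gentle'] (min_width=11, slack=5)
Line 3: ['yellow', 'version'] (min_width=14, slack=2)
Line 4: ['network', 'python'] (min_width=14, slack=2)
Line 5: ['ocean', 'heart'] (min_width=11, slack=5)

Answer: |river    segment|
|bean      gentle|
|yellow   version|
|network   python|
|ocean heart     |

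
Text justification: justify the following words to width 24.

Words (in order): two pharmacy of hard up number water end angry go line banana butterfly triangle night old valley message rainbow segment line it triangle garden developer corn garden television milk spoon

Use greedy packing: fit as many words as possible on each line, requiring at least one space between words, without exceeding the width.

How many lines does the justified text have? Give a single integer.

Answer: 9

Derivation:
Line 1: ['two', 'pharmacy', 'of', 'hard', 'up'] (min_width=23, slack=1)
Line 2: ['number', 'water', 'end', 'angry'] (min_width=22, slack=2)
Line 3: ['go', 'line', 'banana', 'butterfly'] (min_width=24, slack=0)
Line 4: ['triangle', 'night', 'old'] (min_width=18, slack=6)
Line 5: ['valley', 'message', 'rainbow'] (min_width=22, slack=2)
Line 6: ['segment', 'line', 'it', 'triangle'] (min_width=24, slack=0)
Line 7: ['garden', 'developer', 'corn'] (min_width=21, slack=3)
Line 8: ['garden', 'television', 'milk'] (min_width=22, slack=2)
Line 9: ['spoon'] (min_width=5, slack=19)
Total lines: 9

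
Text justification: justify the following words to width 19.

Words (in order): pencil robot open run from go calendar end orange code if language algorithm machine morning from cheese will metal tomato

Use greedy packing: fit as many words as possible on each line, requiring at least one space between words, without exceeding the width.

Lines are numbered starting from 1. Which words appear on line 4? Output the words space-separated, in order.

Line 1: ['pencil', 'robot', 'open'] (min_width=17, slack=2)
Line 2: ['run', 'from', 'go'] (min_width=11, slack=8)
Line 3: ['calendar', 'end', 'orange'] (min_width=19, slack=0)
Line 4: ['code', 'if', 'language'] (min_width=16, slack=3)
Line 5: ['algorithm', 'machine'] (min_width=17, slack=2)
Line 6: ['morning', 'from', 'cheese'] (min_width=19, slack=0)
Line 7: ['will', 'metal', 'tomato'] (min_width=17, slack=2)

Answer: code if language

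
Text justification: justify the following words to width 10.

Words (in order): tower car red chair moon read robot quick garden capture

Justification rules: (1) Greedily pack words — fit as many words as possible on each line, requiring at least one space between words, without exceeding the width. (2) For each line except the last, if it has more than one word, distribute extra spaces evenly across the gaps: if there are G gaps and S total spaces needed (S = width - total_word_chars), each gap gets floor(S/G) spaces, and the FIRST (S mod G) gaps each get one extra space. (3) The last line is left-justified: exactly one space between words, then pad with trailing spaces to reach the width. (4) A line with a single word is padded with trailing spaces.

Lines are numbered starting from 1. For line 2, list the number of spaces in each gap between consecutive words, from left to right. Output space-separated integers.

Answer: 2

Derivation:
Line 1: ['tower', 'car'] (min_width=9, slack=1)
Line 2: ['red', 'chair'] (min_width=9, slack=1)
Line 3: ['moon', 'read'] (min_width=9, slack=1)
Line 4: ['robot'] (min_width=5, slack=5)
Line 5: ['quick'] (min_width=5, slack=5)
Line 6: ['garden'] (min_width=6, slack=4)
Line 7: ['capture'] (min_width=7, slack=3)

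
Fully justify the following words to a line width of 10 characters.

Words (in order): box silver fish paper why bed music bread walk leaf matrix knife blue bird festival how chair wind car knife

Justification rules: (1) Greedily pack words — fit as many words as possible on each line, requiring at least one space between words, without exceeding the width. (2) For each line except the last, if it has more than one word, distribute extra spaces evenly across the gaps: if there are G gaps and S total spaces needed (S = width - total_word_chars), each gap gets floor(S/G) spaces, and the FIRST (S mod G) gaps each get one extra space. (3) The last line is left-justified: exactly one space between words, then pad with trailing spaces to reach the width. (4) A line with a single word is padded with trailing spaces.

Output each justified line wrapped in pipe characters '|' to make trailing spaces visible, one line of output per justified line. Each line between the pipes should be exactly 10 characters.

Line 1: ['box', 'silver'] (min_width=10, slack=0)
Line 2: ['fish', 'paper'] (min_width=10, slack=0)
Line 3: ['why', 'bed'] (min_width=7, slack=3)
Line 4: ['music'] (min_width=5, slack=5)
Line 5: ['bread', 'walk'] (min_width=10, slack=0)
Line 6: ['leaf'] (min_width=4, slack=6)
Line 7: ['matrix'] (min_width=6, slack=4)
Line 8: ['knife', 'blue'] (min_width=10, slack=0)
Line 9: ['bird'] (min_width=4, slack=6)
Line 10: ['festival'] (min_width=8, slack=2)
Line 11: ['how', 'chair'] (min_width=9, slack=1)
Line 12: ['wind', 'car'] (min_width=8, slack=2)
Line 13: ['knife'] (min_width=5, slack=5)

Answer: |box silver|
|fish paper|
|why    bed|
|music     |
|bread walk|
|leaf      |
|matrix    |
|knife blue|
|bird      |
|festival  |
|how  chair|
|wind   car|
|knife     |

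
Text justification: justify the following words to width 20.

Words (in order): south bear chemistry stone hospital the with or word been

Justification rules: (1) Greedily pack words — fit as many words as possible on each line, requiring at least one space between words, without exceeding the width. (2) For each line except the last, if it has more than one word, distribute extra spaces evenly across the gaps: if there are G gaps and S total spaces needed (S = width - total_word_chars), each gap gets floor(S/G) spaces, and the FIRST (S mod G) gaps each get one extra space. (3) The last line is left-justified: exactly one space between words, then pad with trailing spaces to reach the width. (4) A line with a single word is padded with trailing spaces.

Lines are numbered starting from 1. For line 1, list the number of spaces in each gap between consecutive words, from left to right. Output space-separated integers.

Answer: 1 1

Derivation:
Line 1: ['south', 'bear', 'chemistry'] (min_width=20, slack=0)
Line 2: ['stone', 'hospital', 'the'] (min_width=18, slack=2)
Line 3: ['with', 'or', 'word', 'been'] (min_width=17, slack=3)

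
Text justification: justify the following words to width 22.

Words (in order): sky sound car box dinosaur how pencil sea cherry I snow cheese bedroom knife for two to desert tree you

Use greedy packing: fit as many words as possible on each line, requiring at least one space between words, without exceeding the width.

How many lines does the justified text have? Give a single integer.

Answer: 6

Derivation:
Line 1: ['sky', 'sound', 'car', 'box'] (min_width=17, slack=5)
Line 2: ['dinosaur', 'how', 'pencil'] (min_width=19, slack=3)
Line 3: ['sea', 'cherry', 'I', 'snow'] (min_width=17, slack=5)
Line 4: ['cheese', 'bedroom', 'knife'] (min_width=20, slack=2)
Line 5: ['for', 'two', 'to', 'desert', 'tree'] (min_width=22, slack=0)
Line 6: ['you'] (min_width=3, slack=19)
Total lines: 6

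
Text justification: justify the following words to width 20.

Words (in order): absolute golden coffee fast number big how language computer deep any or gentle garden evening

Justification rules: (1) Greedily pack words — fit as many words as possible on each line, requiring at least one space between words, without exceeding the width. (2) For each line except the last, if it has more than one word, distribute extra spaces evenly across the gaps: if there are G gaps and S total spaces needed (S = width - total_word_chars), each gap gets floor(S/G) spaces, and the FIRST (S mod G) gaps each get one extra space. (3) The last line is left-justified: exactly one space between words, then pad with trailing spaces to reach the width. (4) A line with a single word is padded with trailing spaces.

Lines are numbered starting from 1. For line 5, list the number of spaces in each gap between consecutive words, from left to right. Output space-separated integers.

Line 1: ['absolute', 'golden'] (min_width=15, slack=5)
Line 2: ['coffee', 'fast', 'number'] (min_width=18, slack=2)
Line 3: ['big', 'how', 'language'] (min_width=16, slack=4)
Line 4: ['computer', 'deep', 'any', 'or'] (min_width=20, slack=0)
Line 5: ['gentle', 'garden'] (min_width=13, slack=7)
Line 6: ['evening'] (min_width=7, slack=13)

Answer: 8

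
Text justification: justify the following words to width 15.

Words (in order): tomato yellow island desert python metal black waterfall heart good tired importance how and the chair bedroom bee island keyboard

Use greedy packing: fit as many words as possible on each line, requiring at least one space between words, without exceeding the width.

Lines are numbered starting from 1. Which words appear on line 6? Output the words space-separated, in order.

Line 1: ['tomato', 'yellow'] (min_width=13, slack=2)
Line 2: ['island', 'desert'] (min_width=13, slack=2)
Line 3: ['python', 'metal'] (min_width=12, slack=3)
Line 4: ['black', 'waterfall'] (min_width=15, slack=0)
Line 5: ['heart', 'good'] (min_width=10, slack=5)
Line 6: ['tired'] (min_width=5, slack=10)
Line 7: ['importance', 'how'] (min_width=14, slack=1)
Line 8: ['and', 'the', 'chair'] (min_width=13, slack=2)
Line 9: ['bedroom', 'bee'] (min_width=11, slack=4)
Line 10: ['island', 'keyboard'] (min_width=15, slack=0)

Answer: tired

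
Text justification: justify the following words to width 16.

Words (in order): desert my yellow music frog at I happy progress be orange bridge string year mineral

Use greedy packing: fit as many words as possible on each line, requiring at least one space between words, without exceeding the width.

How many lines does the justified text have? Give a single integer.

Line 1: ['desert', 'my', 'yellow'] (min_width=16, slack=0)
Line 2: ['music', 'frog', 'at', 'I'] (min_width=15, slack=1)
Line 3: ['happy', 'progress'] (min_width=14, slack=2)
Line 4: ['be', 'orange', 'bridge'] (min_width=16, slack=0)
Line 5: ['string', 'year'] (min_width=11, slack=5)
Line 6: ['mineral'] (min_width=7, slack=9)
Total lines: 6

Answer: 6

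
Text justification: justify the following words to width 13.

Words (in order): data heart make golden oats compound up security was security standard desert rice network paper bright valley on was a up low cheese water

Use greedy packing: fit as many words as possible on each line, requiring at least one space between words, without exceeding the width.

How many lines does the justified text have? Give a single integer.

Answer: 12

Derivation:
Line 1: ['data', 'heart'] (min_width=10, slack=3)
Line 2: ['make', 'golden'] (min_width=11, slack=2)
Line 3: ['oats', 'compound'] (min_width=13, slack=0)
Line 4: ['up', 'security'] (min_width=11, slack=2)
Line 5: ['was', 'security'] (min_width=12, slack=1)
Line 6: ['standard'] (min_width=8, slack=5)
Line 7: ['desert', 'rice'] (min_width=11, slack=2)
Line 8: ['network', 'paper'] (min_width=13, slack=0)
Line 9: ['bright', 'valley'] (min_width=13, slack=0)
Line 10: ['on', 'was', 'a', 'up'] (min_width=11, slack=2)
Line 11: ['low', 'cheese'] (min_width=10, slack=3)
Line 12: ['water'] (min_width=5, slack=8)
Total lines: 12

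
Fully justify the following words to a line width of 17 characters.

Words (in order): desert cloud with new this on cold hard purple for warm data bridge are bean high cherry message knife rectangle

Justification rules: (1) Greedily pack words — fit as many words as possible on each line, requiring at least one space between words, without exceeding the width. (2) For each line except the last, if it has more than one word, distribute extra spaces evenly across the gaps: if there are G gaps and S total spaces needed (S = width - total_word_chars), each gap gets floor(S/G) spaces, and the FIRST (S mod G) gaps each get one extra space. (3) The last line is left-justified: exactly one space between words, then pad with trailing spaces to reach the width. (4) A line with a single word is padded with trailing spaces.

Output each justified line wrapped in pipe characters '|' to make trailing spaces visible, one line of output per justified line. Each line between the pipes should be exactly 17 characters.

Line 1: ['desert', 'cloud', 'with'] (min_width=17, slack=0)
Line 2: ['new', 'this', 'on', 'cold'] (min_width=16, slack=1)
Line 3: ['hard', 'purple', 'for'] (min_width=15, slack=2)
Line 4: ['warm', 'data', 'bridge'] (min_width=16, slack=1)
Line 5: ['are', 'bean', 'high'] (min_width=13, slack=4)
Line 6: ['cherry', 'message'] (min_width=14, slack=3)
Line 7: ['knife', 'rectangle'] (min_width=15, slack=2)

Answer: |desert cloud with|
|new  this on cold|
|hard  purple  for|
|warm  data bridge|
|are   bean   high|
|cherry    message|
|knife rectangle  |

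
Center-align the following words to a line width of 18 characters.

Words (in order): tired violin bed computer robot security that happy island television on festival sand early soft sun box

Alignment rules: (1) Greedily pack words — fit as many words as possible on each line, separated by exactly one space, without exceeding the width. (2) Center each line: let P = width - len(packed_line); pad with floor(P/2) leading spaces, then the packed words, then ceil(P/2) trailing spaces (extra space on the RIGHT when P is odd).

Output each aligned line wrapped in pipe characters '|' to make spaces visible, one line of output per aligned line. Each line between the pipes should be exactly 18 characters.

Answer: | tired violin bed |
|  computer robot  |
|  security that   |
|   happy island   |
|  television on   |
|  festival sand   |
|early soft sun box|

Derivation:
Line 1: ['tired', 'violin', 'bed'] (min_width=16, slack=2)
Line 2: ['computer', 'robot'] (min_width=14, slack=4)
Line 3: ['security', 'that'] (min_width=13, slack=5)
Line 4: ['happy', 'island'] (min_width=12, slack=6)
Line 5: ['television', 'on'] (min_width=13, slack=5)
Line 6: ['festival', 'sand'] (min_width=13, slack=5)
Line 7: ['early', 'soft', 'sun', 'box'] (min_width=18, slack=0)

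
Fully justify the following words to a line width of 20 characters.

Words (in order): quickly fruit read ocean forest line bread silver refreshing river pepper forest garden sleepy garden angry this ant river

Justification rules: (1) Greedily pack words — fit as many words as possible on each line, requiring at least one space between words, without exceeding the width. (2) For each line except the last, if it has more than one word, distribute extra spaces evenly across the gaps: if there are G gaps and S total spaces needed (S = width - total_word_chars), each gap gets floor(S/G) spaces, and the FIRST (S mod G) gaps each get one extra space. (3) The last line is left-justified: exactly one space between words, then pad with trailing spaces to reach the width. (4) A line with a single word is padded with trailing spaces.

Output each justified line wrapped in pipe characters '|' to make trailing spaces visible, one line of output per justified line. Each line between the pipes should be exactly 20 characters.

Line 1: ['quickly', 'fruit', 'read'] (min_width=18, slack=2)
Line 2: ['ocean', 'forest', 'line'] (min_width=17, slack=3)
Line 3: ['bread', 'silver'] (min_width=12, slack=8)
Line 4: ['refreshing', 'river'] (min_width=16, slack=4)
Line 5: ['pepper', 'forest', 'garden'] (min_width=20, slack=0)
Line 6: ['sleepy', 'garden', 'angry'] (min_width=19, slack=1)
Line 7: ['this', 'ant', 'river'] (min_width=14, slack=6)

Answer: |quickly  fruit  read|
|ocean   forest  line|
|bread         silver|
|refreshing     river|
|pepper forest garden|
|sleepy  garden angry|
|this ant river      |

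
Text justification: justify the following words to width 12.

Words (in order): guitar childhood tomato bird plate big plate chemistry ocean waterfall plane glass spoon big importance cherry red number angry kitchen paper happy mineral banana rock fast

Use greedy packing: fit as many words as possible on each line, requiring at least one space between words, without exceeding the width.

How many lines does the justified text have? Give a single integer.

Line 1: ['guitar'] (min_width=6, slack=6)
Line 2: ['childhood'] (min_width=9, slack=3)
Line 3: ['tomato', 'bird'] (min_width=11, slack=1)
Line 4: ['plate', 'big'] (min_width=9, slack=3)
Line 5: ['plate'] (min_width=5, slack=7)
Line 6: ['chemistry'] (min_width=9, slack=3)
Line 7: ['ocean'] (min_width=5, slack=7)
Line 8: ['waterfall'] (min_width=9, slack=3)
Line 9: ['plane', 'glass'] (min_width=11, slack=1)
Line 10: ['spoon', 'big'] (min_width=9, slack=3)
Line 11: ['importance'] (min_width=10, slack=2)
Line 12: ['cherry', 'red'] (min_width=10, slack=2)
Line 13: ['number', 'angry'] (min_width=12, slack=0)
Line 14: ['kitchen'] (min_width=7, slack=5)
Line 15: ['paper', 'happy'] (min_width=11, slack=1)
Line 16: ['mineral'] (min_width=7, slack=5)
Line 17: ['banana', 'rock'] (min_width=11, slack=1)
Line 18: ['fast'] (min_width=4, slack=8)
Total lines: 18

Answer: 18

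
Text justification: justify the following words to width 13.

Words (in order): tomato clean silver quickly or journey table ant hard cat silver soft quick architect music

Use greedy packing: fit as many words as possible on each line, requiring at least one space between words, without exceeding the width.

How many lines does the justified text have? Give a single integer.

Answer: 9

Derivation:
Line 1: ['tomato', 'clean'] (min_width=12, slack=1)
Line 2: ['silver'] (min_width=6, slack=7)
Line 3: ['quickly', 'or'] (min_width=10, slack=3)
Line 4: ['journey', 'table'] (min_width=13, slack=0)
Line 5: ['ant', 'hard', 'cat'] (min_width=12, slack=1)
Line 6: ['silver', 'soft'] (min_width=11, slack=2)
Line 7: ['quick'] (min_width=5, slack=8)
Line 8: ['architect'] (min_width=9, slack=4)
Line 9: ['music'] (min_width=5, slack=8)
Total lines: 9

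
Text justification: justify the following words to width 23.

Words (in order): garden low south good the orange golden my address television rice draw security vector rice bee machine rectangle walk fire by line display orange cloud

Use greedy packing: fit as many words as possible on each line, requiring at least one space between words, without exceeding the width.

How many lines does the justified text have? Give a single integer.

Line 1: ['garden', 'low', 'south', 'good'] (min_width=21, slack=2)
Line 2: ['the', 'orange', 'golden', 'my'] (min_width=20, slack=3)
Line 3: ['address', 'television', 'rice'] (min_width=23, slack=0)
Line 4: ['draw', 'security', 'vector'] (min_width=20, slack=3)
Line 5: ['rice', 'bee', 'machine'] (min_width=16, slack=7)
Line 6: ['rectangle', 'walk', 'fire', 'by'] (min_width=22, slack=1)
Line 7: ['line', 'display', 'orange'] (min_width=19, slack=4)
Line 8: ['cloud'] (min_width=5, slack=18)
Total lines: 8

Answer: 8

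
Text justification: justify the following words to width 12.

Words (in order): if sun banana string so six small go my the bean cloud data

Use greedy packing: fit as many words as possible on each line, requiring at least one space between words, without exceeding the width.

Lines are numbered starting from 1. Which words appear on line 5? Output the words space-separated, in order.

Line 1: ['if', 'sun'] (min_width=6, slack=6)
Line 2: ['banana'] (min_width=6, slack=6)
Line 3: ['string', 'so'] (min_width=9, slack=3)
Line 4: ['six', 'small', 'go'] (min_width=12, slack=0)
Line 5: ['my', 'the', 'bean'] (min_width=11, slack=1)
Line 6: ['cloud', 'data'] (min_width=10, slack=2)

Answer: my the bean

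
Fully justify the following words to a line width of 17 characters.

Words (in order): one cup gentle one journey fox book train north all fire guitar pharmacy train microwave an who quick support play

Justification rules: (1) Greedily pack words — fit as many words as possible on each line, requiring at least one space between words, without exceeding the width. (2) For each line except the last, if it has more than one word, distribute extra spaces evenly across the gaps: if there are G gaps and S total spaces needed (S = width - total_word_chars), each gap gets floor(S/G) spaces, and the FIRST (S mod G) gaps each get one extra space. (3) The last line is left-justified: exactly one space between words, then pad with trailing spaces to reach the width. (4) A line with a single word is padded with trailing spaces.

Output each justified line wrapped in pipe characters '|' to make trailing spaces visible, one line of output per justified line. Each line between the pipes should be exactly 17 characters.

Line 1: ['one', 'cup', 'gentle'] (min_width=14, slack=3)
Line 2: ['one', 'journey', 'fox'] (min_width=15, slack=2)
Line 3: ['book', 'train', 'north'] (min_width=16, slack=1)
Line 4: ['all', 'fire', 'guitar'] (min_width=15, slack=2)
Line 5: ['pharmacy', 'train'] (min_width=14, slack=3)
Line 6: ['microwave', 'an', 'who'] (min_width=16, slack=1)
Line 7: ['quick', 'support'] (min_width=13, slack=4)
Line 8: ['play'] (min_width=4, slack=13)

Answer: |one   cup  gentle|
|one  journey  fox|
|book  train north|
|all  fire  guitar|
|pharmacy    train|
|microwave  an who|
|quick     support|
|play             |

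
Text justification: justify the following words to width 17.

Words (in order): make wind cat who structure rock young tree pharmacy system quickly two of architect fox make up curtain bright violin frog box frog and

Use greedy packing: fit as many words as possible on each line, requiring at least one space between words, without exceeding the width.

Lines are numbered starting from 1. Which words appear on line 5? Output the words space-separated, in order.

Answer: quickly two of

Derivation:
Line 1: ['make', 'wind', 'cat', 'who'] (min_width=17, slack=0)
Line 2: ['structure', 'rock'] (min_width=14, slack=3)
Line 3: ['young', 'tree'] (min_width=10, slack=7)
Line 4: ['pharmacy', 'system'] (min_width=15, slack=2)
Line 5: ['quickly', 'two', 'of'] (min_width=14, slack=3)
Line 6: ['architect', 'fox'] (min_width=13, slack=4)
Line 7: ['make', 'up', 'curtain'] (min_width=15, slack=2)
Line 8: ['bright', 'violin'] (min_width=13, slack=4)
Line 9: ['frog', 'box', 'frog', 'and'] (min_width=17, slack=0)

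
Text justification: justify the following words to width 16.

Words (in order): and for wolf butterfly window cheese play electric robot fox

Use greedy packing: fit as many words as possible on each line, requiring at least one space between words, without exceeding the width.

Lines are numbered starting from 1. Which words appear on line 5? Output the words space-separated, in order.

Answer: fox

Derivation:
Line 1: ['and', 'for', 'wolf'] (min_width=12, slack=4)
Line 2: ['butterfly', 'window'] (min_width=16, slack=0)
Line 3: ['cheese', 'play'] (min_width=11, slack=5)
Line 4: ['electric', 'robot'] (min_width=14, slack=2)
Line 5: ['fox'] (min_width=3, slack=13)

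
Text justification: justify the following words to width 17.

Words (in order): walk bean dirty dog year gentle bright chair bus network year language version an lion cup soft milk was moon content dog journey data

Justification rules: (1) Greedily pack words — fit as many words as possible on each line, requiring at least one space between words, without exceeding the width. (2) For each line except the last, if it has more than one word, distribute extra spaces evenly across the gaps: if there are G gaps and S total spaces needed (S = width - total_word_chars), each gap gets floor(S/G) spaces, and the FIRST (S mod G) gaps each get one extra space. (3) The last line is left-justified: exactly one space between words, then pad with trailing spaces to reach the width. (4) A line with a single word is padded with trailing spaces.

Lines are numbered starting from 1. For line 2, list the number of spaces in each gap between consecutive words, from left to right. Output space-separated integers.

Line 1: ['walk', 'bean', 'dirty'] (min_width=15, slack=2)
Line 2: ['dog', 'year', 'gentle'] (min_width=15, slack=2)
Line 3: ['bright', 'chair', 'bus'] (min_width=16, slack=1)
Line 4: ['network', 'year'] (min_width=12, slack=5)
Line 5: ['language', 'version'] (min_width=16, slack=1)
Line 6: ['an', 'lion', 'cup', 'soft'] (min_width=16, slack=1)
Line 7: ['milk', 'was', 'moon'] (min_width=13, slack=4)
Line 8: ['content', 'dog'] (min_width=11, slack=6)
Line 9: ['journey', 'data'] (min_width=12, slack=5)

Answer: 2 2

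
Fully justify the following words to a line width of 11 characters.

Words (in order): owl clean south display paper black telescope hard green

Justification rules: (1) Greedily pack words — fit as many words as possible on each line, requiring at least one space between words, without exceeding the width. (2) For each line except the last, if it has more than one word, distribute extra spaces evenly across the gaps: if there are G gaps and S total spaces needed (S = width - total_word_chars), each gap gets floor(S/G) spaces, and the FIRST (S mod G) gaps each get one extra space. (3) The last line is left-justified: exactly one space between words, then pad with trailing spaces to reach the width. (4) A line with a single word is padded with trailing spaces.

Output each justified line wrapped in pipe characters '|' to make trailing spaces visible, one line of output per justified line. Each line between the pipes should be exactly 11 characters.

Line 1: ['owl', 'clean'] (min_width=9, slack=2)
Line 2: ['south'] (min_width=5, slack=6)
Line 3: ['display'] (min_width=7, slack=4)
Line 4: ['paper', 'black'] (min_width=11, slack=0)
Line 5: ['telescope'] (min_width=9, slack=2)
Line 6: ['hard', 'green'] (min_width=10, slack=1)

Answer: |owl   clean|
|south      |
|display    |
|paper black|
|telescope  |
|hard green |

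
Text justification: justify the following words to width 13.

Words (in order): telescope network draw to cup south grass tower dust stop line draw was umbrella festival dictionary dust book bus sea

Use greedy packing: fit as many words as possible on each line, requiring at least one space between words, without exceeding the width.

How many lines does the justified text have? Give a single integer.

Answer: 11

Derivation:
Line 1: ['telescope'] (min_width=9, slack=4)
Line 2: ['network', 'draw'] (min_width=12, slack=1)
Line 3: ['to', 'cup', 'south'] (min_width=12, slack=1)
Line 4: ['grass', 'tower'] (min_width=11, slack=2)
Line 5: ['dust', 'stop'] (min_width=9, slack=4)
Line 6: ['line', 'draw', 'was'] (min_width=13, slack=0)
Line 7: ['umbrella'] (min_width=8, slack=5)
Line 8: ['festival'] (min_width=8, slack=5)
Line 9: ['dictionary'] (min_width=10, slack=3)
Line 10: ['dust', 'book', 'bus'] (min_width=13, slack=0)
Line 11: ['sea'] (min_width=3, slack=10)
Total lines: 11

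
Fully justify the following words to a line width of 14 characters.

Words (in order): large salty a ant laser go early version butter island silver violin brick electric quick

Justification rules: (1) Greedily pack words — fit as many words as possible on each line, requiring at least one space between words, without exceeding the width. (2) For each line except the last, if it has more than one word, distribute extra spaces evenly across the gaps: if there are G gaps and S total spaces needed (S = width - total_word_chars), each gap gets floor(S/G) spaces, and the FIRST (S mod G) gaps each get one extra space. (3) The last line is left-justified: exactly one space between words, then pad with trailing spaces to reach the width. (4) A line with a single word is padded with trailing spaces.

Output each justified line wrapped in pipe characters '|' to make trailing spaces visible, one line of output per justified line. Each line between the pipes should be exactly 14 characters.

Line 1: ['large', 'salty', 'a'] (min_width=13, slack=1)
Line 2: ['ant', 'laser', 'go'] (min_width=12, slack=2)
Line 3: ['early', 'version'] (min_width=13, slack=1)
Line 4: ['butter', 'island'] (min_width=13, slack=1)
Line 5: ['silver', 'violin'] (min_width=13, slack=1)
Line 6: ['brick', 'electric'] (min_width=14, slack=0)
Line 7: ['quick'] (min_width=5, slack=9)

Answer: |large  salty a|
|ant  laser  go|
|early  version|
|butter  island|
|silver  violin|
|brick electric|
|quick         |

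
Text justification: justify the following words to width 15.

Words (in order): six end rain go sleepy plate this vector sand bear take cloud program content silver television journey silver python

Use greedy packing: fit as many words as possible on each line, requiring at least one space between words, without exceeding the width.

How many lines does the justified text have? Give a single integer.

Line 1: ['six', 'end', 'rain', 'go'] (min_width=15, slack=0)
Line 2: ['sleepy', 'plate'] (min_width=12, slack=3)
Line 3: ['this', 'vector'] (min_width=11, slack=4)
Line 4: ['sand', 'bear', 'take'] (min_width=14, slack=1)
Line 5: ['cloud', 'program'] (min_width=13, slack=2)
Line 6: ['content', 'silver'] (min_width=14, slack=1)
Line 7: ['television'] (min_width=10, slack=5)
Line 8: ['journey', 'silver'] (min_width=14, slack=1)
Line 9: ['python'] (min_width=6, slack=9)
Total lines: 9

Answer: 9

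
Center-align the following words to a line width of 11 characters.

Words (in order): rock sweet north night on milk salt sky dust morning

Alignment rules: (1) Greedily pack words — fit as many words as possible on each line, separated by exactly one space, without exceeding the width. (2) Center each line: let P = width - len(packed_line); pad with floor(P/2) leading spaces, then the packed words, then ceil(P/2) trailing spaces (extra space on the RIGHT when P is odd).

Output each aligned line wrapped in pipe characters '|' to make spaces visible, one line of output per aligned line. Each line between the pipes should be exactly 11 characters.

Line 1: ['rock', 'sweet'] (min_width=10, slack=1)
Line 2: ['north', 'night'] (min_width=11, slack=0)
Line 3: ['on', 'milk'] (min_width=7, slack=4)
Line 4: ['salt', 'sky'] (min_width=8, slack=3)
Line 5: ['dust'] (min_width=4, slack=7)
Line 6: ['morning'] (min_width=7, slack=4)

Answer: |rock sweet |
|north night|
|  on milk  |
| salt sky  |
|   dust    |
|  morning  |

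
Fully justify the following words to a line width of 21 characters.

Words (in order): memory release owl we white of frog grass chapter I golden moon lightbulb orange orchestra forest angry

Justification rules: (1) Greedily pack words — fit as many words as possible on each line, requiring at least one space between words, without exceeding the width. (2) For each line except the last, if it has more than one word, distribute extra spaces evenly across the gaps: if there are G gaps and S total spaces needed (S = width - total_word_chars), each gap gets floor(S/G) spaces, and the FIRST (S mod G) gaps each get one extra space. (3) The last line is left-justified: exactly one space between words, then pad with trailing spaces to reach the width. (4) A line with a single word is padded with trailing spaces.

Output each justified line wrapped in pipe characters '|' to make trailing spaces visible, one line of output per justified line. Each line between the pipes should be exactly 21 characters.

Answer: |memory release owl we|
|white  of  frog grass|
|chapter I golden moon|
|lightbulb      orange|
|orchestra      forest|
|angry                |

Derivation:
Line 1: ['memory', 'release', 'owl', 'we'] (min_width=21, slack=0)
Line 2: ['white', 'of', 'frog', 'grass'] (min_width=19, slack=2)
Line 3: ['chapter', 'I', 'golden', 'moon'] (min_width=21, slack=0)
Line 4: ['lightbulb', 'orange'] (min_width=16, slack=5)
Line 5: ['orchestra', 'forest'] (min_width=16, slack=5)
Line 6: ['angry'] (min_width=5, slack=16)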